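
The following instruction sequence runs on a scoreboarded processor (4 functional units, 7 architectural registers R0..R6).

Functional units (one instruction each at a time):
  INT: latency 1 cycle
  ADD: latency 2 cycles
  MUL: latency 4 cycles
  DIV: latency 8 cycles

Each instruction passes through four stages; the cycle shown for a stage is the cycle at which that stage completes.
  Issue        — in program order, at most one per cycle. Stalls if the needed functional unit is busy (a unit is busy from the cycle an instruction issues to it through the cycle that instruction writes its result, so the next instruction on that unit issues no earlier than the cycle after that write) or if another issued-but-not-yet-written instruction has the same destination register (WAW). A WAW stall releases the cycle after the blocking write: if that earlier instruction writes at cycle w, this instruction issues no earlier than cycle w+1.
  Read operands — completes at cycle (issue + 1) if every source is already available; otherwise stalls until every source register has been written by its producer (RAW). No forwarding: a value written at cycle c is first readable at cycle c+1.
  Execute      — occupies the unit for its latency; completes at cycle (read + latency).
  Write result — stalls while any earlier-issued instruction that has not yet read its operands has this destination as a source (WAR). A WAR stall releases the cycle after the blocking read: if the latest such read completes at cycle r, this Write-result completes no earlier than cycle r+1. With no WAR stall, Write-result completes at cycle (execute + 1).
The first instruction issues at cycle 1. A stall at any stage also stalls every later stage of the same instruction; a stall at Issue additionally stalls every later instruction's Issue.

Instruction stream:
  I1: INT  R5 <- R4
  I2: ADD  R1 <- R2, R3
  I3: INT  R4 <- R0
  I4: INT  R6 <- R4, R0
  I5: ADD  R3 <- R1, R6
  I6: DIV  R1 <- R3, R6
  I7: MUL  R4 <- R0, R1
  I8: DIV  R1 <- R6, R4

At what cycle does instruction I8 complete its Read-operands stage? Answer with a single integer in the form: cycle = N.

cycle = 33

[I1] 1/2/3/4
[I2] 2/3/5/6
[I3] 5/6/7/8  (struct: INT busy until I1 writes@4)
[I4] 9/10/11/12  (struct: INT busy until I3 writes@8)
[I5] 10/13/15/16  (RAW R6: wait I4 write@12)
[I6] 11/17/25/26  (RAW R3: wait I5 write@16)
[I7] 12/27/31/32  (RAW R1: wait I6 write@26)
[I8] 27/33/41/42  (struct: DIV busy until I6 writes@26; RAW R4: wait I7 write@32)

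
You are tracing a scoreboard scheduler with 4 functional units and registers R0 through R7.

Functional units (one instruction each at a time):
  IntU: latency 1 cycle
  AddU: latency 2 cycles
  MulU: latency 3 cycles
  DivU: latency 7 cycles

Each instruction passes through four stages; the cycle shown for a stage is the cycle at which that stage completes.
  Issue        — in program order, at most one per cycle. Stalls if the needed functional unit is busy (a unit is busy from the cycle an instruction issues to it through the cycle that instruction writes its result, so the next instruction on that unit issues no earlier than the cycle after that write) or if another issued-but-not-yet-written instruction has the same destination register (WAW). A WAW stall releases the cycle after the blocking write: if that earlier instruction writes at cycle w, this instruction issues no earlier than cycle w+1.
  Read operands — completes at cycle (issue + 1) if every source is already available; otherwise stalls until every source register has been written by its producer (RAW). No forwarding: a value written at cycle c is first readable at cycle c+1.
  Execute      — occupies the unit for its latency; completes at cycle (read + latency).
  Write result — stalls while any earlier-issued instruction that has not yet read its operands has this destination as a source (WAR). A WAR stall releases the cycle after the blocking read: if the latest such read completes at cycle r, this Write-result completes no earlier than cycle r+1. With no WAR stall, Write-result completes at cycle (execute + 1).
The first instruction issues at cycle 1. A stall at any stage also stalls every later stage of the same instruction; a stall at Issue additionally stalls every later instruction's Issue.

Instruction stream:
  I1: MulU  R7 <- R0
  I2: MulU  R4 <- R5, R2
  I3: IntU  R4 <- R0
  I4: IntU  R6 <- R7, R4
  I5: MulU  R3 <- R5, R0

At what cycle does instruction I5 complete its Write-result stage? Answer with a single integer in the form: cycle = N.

cycle = 23

[1] issue I1 (MulU)
[2] I1 read-ops
[5] I1 finished on MulU
[6] I1→R7
[7] issue I2 (MulU)
[8] I2 read-ops
[11] I2 finished on MulU
[12] I2→R4
[13] issue I3 (IntU)
[14] I3 read-ops
[15] I3 finished on IntU
[16] I3→R4
[17] issue I4 (IntU)
[18] I4 read-ops · issue I5 (MulU)
[19] I4 finished on IntU · I5 read-ops
[20] I4→R6
[22] I5 finished on MulU
[23] I5→R3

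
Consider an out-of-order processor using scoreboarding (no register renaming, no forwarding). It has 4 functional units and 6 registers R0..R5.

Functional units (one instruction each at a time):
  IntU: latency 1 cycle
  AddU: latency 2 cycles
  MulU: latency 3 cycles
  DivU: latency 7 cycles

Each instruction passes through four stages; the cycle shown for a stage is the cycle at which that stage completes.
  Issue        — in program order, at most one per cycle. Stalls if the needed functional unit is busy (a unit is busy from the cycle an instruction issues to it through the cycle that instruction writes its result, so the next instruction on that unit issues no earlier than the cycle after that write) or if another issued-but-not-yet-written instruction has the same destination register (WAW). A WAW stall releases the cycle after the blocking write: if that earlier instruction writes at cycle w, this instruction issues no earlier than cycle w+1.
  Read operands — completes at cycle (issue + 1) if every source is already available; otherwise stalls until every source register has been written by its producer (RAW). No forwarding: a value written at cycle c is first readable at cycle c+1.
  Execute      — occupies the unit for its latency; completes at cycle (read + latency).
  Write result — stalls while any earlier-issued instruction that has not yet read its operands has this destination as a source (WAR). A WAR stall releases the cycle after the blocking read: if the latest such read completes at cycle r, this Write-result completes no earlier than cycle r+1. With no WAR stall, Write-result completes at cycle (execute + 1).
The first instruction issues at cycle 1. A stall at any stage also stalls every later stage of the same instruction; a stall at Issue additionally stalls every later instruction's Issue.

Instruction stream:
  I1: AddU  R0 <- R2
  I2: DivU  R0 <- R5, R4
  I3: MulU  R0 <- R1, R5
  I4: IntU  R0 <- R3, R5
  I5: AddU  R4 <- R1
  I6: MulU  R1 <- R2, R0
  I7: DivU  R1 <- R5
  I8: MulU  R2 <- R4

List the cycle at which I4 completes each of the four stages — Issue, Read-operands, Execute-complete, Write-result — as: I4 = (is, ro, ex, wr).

I1: IS=1 RO=2 EX=4 WR=5
I2: IS=6 RO=7 EX=14 WR=15  [WAW R0: wait I1 write@5]
I3: IS=16 RO=17 EX=20 WR=21  [WAW R0: wait I2 write@15]
I4: IS=22 RO=23 EX=24 WR=25  [WAW R0: wait I3 write@21]
I5: IS=23 RO=24 EX=26 WR=27
I6: IS=24 RO=26 EX=29 WR=30  [RAW R0: wait I4 write@25]
I7: IS=31 RO=32 EX=39 WR=40  [WAW R1: wait I6 write@30]
I8: IS=32 RO=33 EX=36 WR=37

I4 = (22, 23, 24, 25)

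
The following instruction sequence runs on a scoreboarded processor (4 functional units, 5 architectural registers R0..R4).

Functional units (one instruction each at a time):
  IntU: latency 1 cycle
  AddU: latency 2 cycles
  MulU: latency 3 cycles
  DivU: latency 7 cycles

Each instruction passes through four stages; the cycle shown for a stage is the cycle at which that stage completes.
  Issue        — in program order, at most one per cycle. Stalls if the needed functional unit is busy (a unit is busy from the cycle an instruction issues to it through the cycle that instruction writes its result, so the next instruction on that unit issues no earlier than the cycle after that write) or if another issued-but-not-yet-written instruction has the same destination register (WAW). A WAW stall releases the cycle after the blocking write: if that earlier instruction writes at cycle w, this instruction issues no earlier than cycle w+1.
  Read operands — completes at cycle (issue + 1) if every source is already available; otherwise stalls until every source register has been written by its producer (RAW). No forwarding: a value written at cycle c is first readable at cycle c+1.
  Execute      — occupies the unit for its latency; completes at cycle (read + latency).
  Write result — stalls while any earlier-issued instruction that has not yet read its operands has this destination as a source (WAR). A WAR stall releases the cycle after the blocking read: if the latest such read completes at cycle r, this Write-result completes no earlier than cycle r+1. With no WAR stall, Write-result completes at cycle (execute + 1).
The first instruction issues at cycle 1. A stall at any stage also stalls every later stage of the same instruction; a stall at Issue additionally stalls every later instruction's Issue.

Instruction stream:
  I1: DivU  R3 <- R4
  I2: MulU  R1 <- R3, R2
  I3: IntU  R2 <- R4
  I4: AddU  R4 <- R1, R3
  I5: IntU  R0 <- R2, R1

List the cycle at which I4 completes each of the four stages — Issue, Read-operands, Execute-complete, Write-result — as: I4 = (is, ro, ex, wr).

I4 = (4, 16, 18, 19)

[I1] 1/2/9/10
[I2] 2/11/14/15  (RAW R3: wait I1 write@10)
[I3] 3/4/5/12  (WAR R2: wait I2 read@11)
[I4] 4/16/18/19  (RAW R1: wait I2 write@15)
[I5] 13/16/17/18  (struct: IntU busy until I3 writes@12; RAW R1: wait I2 write@15)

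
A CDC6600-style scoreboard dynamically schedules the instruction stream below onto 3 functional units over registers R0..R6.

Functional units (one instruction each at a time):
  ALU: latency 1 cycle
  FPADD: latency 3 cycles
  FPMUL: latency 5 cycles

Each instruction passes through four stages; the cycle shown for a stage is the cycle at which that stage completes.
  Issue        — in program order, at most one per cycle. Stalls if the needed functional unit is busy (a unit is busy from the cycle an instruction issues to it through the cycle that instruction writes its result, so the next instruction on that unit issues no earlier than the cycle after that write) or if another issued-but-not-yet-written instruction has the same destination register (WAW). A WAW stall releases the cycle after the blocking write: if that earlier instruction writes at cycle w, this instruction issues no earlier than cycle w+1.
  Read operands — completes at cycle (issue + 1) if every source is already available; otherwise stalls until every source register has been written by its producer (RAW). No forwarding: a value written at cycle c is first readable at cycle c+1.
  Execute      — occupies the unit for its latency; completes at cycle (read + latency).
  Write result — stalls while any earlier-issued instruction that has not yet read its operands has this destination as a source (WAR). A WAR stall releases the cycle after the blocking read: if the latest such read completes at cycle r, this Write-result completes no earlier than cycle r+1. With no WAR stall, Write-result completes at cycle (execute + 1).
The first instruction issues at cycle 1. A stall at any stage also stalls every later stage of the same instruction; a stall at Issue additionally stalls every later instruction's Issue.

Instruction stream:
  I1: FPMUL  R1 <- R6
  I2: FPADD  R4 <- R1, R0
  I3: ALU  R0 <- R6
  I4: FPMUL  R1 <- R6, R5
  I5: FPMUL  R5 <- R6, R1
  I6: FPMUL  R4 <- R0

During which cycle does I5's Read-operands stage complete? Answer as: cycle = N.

cycle 1: issue I1 (FPMUL)
cycle 2: I1 read-ops | issue I2 (FPADD)
cycle 3: issue I3 (ALU)
cycle 4: I3 read-ops
cycle 5: I3 finished on ALU
cycle 7: I1 finished on FPMUL
cycle 8: I1→R1
cycle 9: I2 read-ops | issue I4 (FPMUL)
cycle 10: I3→R0 | I4 read-ops
cycle 12: I2 finished on FPADD
cycle 13: I2→R4
cycle 15: I4 finished on FPMUL
cycle 16: I4→R1
cycle 17: issue I5 (FPMUL)
cycle 18: I5 read-ops
cycle 23: I5 finished on FPMUL
cycle 24: I5→R5
cycle 25: issue I6 (FPMUL)
cycle 26: I6 read-ops
cycle 31: I6 finished on FPMUL
cycle 32: I6→R4

cycle = 18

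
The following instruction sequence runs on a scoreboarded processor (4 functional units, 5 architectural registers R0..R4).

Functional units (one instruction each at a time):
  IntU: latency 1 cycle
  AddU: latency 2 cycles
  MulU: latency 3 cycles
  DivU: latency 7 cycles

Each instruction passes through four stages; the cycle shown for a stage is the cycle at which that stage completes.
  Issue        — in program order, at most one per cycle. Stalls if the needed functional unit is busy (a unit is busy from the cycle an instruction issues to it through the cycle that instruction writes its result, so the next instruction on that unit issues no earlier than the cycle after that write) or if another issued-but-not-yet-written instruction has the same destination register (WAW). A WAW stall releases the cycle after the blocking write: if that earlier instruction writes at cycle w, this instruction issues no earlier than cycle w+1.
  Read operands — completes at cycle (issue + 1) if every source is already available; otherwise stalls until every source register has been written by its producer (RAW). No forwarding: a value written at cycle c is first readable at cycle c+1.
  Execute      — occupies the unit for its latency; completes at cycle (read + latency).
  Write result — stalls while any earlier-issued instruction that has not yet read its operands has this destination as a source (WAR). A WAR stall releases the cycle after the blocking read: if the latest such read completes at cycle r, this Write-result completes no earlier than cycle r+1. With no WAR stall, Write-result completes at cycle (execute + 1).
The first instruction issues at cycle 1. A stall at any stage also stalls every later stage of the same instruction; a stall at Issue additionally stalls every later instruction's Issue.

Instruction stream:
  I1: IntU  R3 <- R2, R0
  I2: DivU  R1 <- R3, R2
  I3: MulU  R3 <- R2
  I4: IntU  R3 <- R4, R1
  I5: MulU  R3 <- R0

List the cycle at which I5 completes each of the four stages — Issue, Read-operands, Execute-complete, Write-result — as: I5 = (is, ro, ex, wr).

cycle 1: issue I1 (IntU)
cycle 2: I1 read-ops; issue I2 (DivU)
cycle 3: I1 finished on IntU
cycle 4: I1→R3
cycle 5: I2 read-ops; issue I3 (MulU)
cycle 6: I3 read-ops
cycle 9: I3 finished on MulU
cycle 10: I3→R3
cycle 11: issue I4 (IntU)
cycle 12: I2 finished on DivU
cycle 13: I2→R1
cycle 14: I4 read-ops
cycle 15: I4 finished on IntU
cycle 16: I4→R3
cycle 17: issue I5 (MulU)
cycle 18: I5 read-ops
cycle 21: I5 finished on MulU
cycle 22: I5→R3

I5 = (17, 18, 21, 22)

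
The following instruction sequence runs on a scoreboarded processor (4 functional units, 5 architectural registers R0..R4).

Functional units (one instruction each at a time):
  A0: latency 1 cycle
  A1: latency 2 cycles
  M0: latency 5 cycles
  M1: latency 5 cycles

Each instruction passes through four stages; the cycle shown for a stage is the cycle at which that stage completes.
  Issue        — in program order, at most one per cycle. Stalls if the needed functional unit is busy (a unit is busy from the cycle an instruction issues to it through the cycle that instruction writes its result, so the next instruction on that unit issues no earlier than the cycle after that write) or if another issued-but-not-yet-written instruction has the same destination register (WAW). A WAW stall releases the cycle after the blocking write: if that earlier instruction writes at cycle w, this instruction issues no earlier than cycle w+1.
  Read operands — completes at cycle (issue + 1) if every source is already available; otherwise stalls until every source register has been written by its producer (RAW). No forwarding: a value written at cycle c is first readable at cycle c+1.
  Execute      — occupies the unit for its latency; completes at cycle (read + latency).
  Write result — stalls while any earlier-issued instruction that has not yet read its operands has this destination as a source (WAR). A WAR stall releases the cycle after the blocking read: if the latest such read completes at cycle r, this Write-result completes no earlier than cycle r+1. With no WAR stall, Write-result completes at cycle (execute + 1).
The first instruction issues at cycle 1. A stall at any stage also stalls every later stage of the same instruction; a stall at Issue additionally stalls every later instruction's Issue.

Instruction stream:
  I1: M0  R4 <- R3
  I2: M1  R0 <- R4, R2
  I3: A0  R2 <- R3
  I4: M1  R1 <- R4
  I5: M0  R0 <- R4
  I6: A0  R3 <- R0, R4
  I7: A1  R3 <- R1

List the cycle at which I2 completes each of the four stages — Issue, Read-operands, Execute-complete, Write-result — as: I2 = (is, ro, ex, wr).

t=1  I1 dispatched to M0
t=2  I1 operands ready; I2 dispatched to M1
t=3  I3 dispatched to A0
t=4  I3 operands ready
t=5  I3 complete
t=7  I1 complete
t=8  R4←I1
t=9  I2 operands ready
t=10  R2←I3
t=14  I2 complete
t=15  R0←I2
t=16  I4 dispatched to M1
t=17  I4 operands ready; I5 dispatched to M0
t=18  I5 operands ready; I6 dispatched to A0
t=22  I4 complete
t=23  R1←I4; I5 complete
t=24  R0←I5
t=25  I6 operands ready
t=26  I6 complete
t=27  R3←I6
t=28  I7 dispatched to A1
t=29  I7 operands ready
t=31  I7 complete
t=32  R3←I7

I2 = (2, 9, 14, 15)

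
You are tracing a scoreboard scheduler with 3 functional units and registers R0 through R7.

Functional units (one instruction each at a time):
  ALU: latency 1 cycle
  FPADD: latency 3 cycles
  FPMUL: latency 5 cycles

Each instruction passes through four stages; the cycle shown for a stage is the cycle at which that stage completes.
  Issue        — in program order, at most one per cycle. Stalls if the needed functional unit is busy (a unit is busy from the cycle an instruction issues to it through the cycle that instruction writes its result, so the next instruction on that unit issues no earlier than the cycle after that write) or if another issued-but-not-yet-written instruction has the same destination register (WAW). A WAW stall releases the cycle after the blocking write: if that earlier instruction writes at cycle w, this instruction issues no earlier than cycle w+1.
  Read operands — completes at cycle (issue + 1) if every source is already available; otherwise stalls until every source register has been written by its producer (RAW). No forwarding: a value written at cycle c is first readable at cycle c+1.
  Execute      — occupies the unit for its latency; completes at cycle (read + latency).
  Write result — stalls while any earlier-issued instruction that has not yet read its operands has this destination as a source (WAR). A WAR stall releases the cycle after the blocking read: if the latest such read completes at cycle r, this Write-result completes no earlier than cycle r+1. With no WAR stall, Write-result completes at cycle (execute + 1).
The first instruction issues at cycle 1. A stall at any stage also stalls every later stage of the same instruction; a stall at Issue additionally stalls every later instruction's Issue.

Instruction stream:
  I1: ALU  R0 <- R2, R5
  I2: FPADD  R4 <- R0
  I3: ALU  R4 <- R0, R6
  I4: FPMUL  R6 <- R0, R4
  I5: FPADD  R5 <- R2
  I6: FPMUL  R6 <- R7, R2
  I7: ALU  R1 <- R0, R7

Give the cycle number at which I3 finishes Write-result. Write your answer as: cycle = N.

cycle = 13

c1: I1 issues→ALU
c2: I1 reads · I2 issues→FPADD
c3: I1 exec-done
c4: I1 writes R0
c5: I2 reads
c8: I2 exec-done
c9: I2 writes R4
c10: I3 issues→ALU
c11: I3 reads · I4 issues→FPMUL
c12: I3 exec-done · I5 issues→FPADD
c13: I3 writes R4 · I5 reads
c14: I4 reads
c16: I5 exec-done
c17: I5 writes R5
c19: I4 exec-done
c20: I4 writes R6
c21: I6 issues→FPMUL
c22: I6 reads · I7 issues→ALU
c23: I7 reads
c24: I7 exec-done
c25: I7 writes R1
c27: I6 exec-done
c28: I6 writes R6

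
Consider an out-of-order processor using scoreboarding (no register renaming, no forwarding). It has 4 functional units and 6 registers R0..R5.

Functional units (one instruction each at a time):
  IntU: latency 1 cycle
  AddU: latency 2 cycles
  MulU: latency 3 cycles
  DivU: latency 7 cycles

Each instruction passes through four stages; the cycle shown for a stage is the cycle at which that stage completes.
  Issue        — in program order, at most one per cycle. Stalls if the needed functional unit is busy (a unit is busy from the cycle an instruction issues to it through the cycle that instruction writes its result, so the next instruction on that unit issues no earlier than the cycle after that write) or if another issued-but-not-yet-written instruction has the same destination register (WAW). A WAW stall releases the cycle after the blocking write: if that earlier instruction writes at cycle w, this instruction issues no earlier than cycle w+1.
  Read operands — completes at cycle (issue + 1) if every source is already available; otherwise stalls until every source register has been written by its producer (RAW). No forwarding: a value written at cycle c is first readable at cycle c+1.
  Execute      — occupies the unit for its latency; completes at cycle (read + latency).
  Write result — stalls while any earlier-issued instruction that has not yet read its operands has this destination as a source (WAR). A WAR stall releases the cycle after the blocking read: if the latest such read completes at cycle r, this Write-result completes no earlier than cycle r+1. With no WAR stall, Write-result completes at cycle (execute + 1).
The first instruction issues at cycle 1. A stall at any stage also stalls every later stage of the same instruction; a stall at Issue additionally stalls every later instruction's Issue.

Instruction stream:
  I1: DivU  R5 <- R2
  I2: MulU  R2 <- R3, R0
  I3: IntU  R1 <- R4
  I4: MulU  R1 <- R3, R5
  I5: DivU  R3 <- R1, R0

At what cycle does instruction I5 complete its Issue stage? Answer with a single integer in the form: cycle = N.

cycle 1: I1→DivU
cycle 2: I1 RO, I2→MulU
cycle 3: I2 RO, I3→IntU
cycle 4: I3 RO
cycle 5: I3 EX
cycle 6: I2 EX, I3 WR R1
cycle 7: I2 WR R2
cycle 8: I4→MulU
cycle 9: I1 EX
cycle 10: I1 WR R5
cycle 11: I4 RO, I5→DivU
cycle 14: I4 EX
cycle 15: I4 WR R1
cycle 16: I5 RO
cycle 23: I5 EX
cycle 24: I5 WR R3

cycle = 11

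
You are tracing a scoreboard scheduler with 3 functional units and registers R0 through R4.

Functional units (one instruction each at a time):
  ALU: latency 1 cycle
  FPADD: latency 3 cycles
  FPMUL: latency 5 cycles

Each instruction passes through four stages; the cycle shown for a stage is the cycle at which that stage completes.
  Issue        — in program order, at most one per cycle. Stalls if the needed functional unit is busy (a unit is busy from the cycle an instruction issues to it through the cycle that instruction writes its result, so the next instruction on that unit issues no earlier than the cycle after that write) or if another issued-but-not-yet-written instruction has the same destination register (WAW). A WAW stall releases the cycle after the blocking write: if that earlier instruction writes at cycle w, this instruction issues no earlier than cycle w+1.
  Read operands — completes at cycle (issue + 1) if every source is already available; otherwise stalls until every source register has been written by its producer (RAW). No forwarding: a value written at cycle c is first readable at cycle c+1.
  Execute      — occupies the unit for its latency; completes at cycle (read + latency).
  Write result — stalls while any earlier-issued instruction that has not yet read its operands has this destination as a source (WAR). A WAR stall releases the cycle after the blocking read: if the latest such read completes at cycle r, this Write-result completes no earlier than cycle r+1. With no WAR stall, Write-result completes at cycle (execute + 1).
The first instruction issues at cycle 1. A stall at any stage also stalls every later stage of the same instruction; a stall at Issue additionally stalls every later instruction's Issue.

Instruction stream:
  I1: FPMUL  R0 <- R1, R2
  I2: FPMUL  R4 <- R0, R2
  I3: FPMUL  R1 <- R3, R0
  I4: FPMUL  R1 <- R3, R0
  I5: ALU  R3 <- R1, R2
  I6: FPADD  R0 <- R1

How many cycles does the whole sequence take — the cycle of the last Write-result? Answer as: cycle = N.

cycle = 37

[1] I1 dispatched to FPMUL
[2] I1 operands ready
[7] I1 complete
[8] R0←I1
[9] I2 dispatched to FPMUL
[10] I2 operands ready
[15] I2 complete
[16] R4←I2
[17] I3 dispatched to FPMUL
[18] I3 operands ready
[23] I3 complete
[24] R1←I3
[25] I4 dispatched to FPMUL
[26] I4 operands ready; I5 dispatched to ALU
[27] I6 dispatched to FPADD
[31] I4 complete
[32] R1←I4
[33] I5 operands ready; I6 operands ready
[34] I5 complete
[35] R3←I5
[36] I6 complete
[37] R0←I6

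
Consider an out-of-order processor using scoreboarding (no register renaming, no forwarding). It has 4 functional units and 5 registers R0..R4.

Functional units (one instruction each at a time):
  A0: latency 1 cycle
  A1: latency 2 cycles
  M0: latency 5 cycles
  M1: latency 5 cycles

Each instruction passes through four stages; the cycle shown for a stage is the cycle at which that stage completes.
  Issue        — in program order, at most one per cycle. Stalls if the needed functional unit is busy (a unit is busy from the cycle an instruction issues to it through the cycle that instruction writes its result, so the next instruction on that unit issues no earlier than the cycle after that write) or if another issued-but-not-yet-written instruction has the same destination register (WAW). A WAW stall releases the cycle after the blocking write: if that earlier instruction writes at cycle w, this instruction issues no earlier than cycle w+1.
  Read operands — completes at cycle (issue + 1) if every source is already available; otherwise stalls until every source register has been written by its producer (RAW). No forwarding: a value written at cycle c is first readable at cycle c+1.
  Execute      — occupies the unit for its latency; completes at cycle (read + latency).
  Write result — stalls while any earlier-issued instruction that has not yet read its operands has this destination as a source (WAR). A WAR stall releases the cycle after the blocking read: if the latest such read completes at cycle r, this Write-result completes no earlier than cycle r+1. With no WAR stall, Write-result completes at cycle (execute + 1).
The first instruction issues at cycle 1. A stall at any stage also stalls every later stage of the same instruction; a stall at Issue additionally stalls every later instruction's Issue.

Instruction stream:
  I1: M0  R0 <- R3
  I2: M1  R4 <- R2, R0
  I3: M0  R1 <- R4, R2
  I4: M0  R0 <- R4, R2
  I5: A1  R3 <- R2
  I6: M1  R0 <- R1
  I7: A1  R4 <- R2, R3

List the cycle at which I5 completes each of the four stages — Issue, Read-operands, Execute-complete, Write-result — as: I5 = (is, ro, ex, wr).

cycle 1: issue I1 (M0)
cycle 2: I1 read-ops, issue I2 (M1)
cycle 7: I1 finished on M0
cycle 8: I1→R0
cycle 9: I2 read-ops, issue I3 (M0)
cycle 14: I2 finished on M1
cycle 15: I2→R4
cycle 16: I3 read-ops
cycle 21: I3 finished on M0
cycle 22: I3→R1
cycle 23: issue I4 (M0)
cycle 24: I4 read-ops, issue I5 (A1)
cycle 25: I5 read-ops
cycle 27: I5 finished on A1
cycle 28: I5→R3
cycle 29: I4 finished on M0
cycle 30: I4→R0
cycle 31: issue I6 (M1)
cycle 32: I6 read-ops, issue I7 (A1)
cycle 33: I7 read-ops
cycle 35: I7 finished on A1
cycle 36: I7→R4
cycle 37: I6 finished on M1
cycle 38: I6→R0

I5 = (24, 25, 27, 28)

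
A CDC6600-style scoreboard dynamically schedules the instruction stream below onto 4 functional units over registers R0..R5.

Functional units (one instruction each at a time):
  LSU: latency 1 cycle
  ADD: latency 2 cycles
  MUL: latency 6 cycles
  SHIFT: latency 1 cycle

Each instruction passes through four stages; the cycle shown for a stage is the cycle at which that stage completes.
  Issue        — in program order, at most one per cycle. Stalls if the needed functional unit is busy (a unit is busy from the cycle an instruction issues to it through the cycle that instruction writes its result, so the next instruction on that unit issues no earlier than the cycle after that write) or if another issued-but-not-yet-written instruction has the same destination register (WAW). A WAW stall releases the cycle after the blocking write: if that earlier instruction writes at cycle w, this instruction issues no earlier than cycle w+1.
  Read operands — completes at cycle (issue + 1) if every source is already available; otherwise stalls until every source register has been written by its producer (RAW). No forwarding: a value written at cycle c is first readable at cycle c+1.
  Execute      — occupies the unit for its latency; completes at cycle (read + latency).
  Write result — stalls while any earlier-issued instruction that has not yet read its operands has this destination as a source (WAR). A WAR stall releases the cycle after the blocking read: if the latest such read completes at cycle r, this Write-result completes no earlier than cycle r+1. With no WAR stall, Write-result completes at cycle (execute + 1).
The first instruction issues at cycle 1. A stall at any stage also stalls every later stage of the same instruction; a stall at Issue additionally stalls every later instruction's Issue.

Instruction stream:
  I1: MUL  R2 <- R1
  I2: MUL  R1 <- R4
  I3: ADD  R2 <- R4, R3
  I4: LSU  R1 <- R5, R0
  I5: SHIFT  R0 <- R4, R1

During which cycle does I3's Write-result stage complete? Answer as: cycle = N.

cycle 1: issue I1 (MUL)
cycle 2: I1 read-ops
cycle 8: I1 finished on MUL
cycle 9: I1→R2
cycle 10: issue I2 (MUL)
cycle 11: I2 read-ops · issue I3 (ADD)
cycle 12: I3 read-ops
cycle 14: I3 finished on ADD
cycle 15: I3→R2
cycle 17: I2 finished on MUL
cycle 18: I2→R1
cycle 19: issue I4 (LSU)
cycle 20: I4 read-ops · issue I5 (SHIFT)
cycle 21: I4 finished on LSU
cycle 22: I4→R1
cycle 23: I5 read-ops
cycle 24: I5 finished on SHIFT
cycle 25: I5→R0

cycle = 15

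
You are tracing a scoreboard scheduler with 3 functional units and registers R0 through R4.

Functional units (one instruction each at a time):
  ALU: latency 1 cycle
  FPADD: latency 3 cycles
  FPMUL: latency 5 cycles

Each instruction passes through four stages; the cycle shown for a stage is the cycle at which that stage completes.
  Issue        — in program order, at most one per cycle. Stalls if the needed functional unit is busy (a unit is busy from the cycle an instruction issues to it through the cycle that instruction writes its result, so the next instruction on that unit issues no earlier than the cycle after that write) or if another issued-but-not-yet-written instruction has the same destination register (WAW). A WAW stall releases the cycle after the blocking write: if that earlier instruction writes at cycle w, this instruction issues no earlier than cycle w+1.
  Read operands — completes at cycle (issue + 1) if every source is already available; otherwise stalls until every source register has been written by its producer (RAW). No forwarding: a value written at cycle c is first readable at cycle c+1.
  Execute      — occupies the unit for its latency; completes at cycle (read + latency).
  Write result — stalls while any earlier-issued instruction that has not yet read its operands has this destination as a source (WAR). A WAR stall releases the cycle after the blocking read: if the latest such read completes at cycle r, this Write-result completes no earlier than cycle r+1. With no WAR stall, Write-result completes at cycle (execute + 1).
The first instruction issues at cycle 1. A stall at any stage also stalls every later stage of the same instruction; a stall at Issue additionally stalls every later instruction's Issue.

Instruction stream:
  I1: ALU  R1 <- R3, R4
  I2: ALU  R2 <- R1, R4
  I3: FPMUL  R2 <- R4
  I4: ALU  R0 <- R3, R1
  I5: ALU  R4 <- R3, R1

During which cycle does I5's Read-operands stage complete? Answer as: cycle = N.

cycle = 15

t=1  I1→ALU
t=2  I1 RO
t=3  I1 EX
t=4  I1 WR R1
t=5  I2→ALU
t=6  I2 RO
t=7  I2 EX
t=8  I2 WR R2
t=9  I3→FPMUL
t=10  I3 RO | I4→ALU
t=11  I4 RO
t=12  I4 EX
t=13  I4 WR R0
t=14  I5→ALU
t=15  I3 EX | I5 RO
t=16  I3 WR R2 | I5 EX
t=17  I5 WR R4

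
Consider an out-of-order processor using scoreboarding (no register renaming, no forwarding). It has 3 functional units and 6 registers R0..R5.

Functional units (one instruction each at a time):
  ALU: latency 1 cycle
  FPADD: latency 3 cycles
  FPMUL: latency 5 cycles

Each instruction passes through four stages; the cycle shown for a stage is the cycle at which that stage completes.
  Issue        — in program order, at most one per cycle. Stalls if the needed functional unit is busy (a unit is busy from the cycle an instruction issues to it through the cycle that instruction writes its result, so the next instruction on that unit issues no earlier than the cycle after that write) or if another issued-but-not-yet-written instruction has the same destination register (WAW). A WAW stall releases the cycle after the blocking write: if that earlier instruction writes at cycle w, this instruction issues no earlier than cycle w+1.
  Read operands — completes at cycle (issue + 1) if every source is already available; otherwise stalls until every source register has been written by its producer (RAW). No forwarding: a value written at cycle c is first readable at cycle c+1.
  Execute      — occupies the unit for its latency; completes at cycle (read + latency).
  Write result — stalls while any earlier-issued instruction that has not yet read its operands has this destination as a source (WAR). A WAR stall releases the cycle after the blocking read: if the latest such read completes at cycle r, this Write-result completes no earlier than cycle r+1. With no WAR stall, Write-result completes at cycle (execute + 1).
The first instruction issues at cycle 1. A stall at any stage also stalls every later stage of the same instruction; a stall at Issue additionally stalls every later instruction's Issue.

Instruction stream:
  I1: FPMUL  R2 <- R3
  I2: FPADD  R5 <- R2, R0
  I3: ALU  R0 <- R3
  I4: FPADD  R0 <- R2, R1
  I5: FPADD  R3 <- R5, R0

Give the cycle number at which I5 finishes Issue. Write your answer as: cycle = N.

I1: IS=1 RO=2 EX=7 WR=8
I2: IS=2 RO=9 EX=12 WR=13  [RAW R2: wait I1 write@8]
I3: IS=3 RO=4 EX=5 WR=10  [WAR R0: wait I2 read@9]
I4: IS=14 RO=15 EX=18 WR=19  [struct: FPADD busy until I2 writes@13]
I5: IS=20 RO=21 EX=24 WR=25  [struct: FPADD busy until I4 writes@19]

cycle = 20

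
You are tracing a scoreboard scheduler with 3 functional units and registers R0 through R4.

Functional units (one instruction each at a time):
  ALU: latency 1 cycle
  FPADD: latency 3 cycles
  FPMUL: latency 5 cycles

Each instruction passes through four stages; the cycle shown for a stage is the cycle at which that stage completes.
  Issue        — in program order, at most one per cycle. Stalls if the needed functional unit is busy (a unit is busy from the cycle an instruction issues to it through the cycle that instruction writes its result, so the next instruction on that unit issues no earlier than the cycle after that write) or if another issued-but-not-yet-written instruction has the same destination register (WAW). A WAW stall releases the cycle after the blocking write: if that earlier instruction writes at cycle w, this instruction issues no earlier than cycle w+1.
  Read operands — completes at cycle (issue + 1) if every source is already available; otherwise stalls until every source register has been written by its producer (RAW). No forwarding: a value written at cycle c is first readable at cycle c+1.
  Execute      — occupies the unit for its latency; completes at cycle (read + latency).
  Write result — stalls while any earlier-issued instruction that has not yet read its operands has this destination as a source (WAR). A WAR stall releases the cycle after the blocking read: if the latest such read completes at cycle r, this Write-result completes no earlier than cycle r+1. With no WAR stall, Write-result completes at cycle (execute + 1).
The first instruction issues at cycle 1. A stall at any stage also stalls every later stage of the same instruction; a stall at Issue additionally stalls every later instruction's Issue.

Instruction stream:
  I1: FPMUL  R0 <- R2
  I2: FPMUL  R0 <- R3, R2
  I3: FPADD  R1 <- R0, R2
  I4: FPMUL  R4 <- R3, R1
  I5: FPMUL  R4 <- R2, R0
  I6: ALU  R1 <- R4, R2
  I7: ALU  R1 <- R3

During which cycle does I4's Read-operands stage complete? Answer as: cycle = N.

cycle = 22

I1  is:1  ro:2  ex:7  wr:8
I2  is:9  ro:10  ex:15  wr:16  — struct: FPMUL busy until I1 writes@8
I3  is:10  ro:17  ex:20  wr:21  — RAW R0: wait I2 write@16
I4  is:17  ro:22  ex:27  wr:28  — struct: FPMUL busy until I2 writes@16, RAW R1: wait I3 write@21
I5  is:29  ro:30  ex:35  wr:36  — struct: FPMUL busy until I4 writes@28
I6  is:30  ro:37  ex:38  wr:39  — RAW R4: wait I5 write@36
I7  is:40  ro:41  ex:42  wr:43  — struct: ALU busy until I6 writes@39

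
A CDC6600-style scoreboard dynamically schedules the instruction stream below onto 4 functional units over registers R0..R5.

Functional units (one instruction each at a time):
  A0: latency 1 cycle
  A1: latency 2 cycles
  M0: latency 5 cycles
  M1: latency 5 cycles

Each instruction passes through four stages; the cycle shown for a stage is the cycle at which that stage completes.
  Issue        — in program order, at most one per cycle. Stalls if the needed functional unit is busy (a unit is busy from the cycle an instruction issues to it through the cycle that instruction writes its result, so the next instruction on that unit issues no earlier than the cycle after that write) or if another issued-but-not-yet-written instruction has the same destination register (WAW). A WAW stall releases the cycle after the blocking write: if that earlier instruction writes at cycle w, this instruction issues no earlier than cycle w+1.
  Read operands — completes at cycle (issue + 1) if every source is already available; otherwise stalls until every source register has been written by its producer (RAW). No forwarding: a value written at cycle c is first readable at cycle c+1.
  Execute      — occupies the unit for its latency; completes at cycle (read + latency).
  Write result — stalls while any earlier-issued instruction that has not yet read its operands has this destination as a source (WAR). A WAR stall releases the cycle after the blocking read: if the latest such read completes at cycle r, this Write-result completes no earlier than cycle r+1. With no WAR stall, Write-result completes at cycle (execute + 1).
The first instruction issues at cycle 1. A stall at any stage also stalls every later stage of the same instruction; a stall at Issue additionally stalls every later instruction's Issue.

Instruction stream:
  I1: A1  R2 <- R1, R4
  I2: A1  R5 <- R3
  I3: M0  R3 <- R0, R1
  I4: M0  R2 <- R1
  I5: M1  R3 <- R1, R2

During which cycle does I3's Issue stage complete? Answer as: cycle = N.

cycle 1: I1→A1
cycle 2: I1 RO
cycle 4: I1 EX
cycle 5: I1 WR R2
cycle 6: I2→A1
cycle 7: I2 RO · I3→M0
cycle 8: I3 RO
cycle 9: I2 EX
cycle 10: I2 WR R5
cycle 13: I3 EX
cycle 14: I3 WR R3
cycle 15: I4→M0
cycle 16: I4 RO · I5→M1
cycle 21: I4 EX
cycle 22: I4 WR R2
cycle 23: I5 RO
cycle 28: I5 EX
cycle 29: I5 WR R3

cycle = 7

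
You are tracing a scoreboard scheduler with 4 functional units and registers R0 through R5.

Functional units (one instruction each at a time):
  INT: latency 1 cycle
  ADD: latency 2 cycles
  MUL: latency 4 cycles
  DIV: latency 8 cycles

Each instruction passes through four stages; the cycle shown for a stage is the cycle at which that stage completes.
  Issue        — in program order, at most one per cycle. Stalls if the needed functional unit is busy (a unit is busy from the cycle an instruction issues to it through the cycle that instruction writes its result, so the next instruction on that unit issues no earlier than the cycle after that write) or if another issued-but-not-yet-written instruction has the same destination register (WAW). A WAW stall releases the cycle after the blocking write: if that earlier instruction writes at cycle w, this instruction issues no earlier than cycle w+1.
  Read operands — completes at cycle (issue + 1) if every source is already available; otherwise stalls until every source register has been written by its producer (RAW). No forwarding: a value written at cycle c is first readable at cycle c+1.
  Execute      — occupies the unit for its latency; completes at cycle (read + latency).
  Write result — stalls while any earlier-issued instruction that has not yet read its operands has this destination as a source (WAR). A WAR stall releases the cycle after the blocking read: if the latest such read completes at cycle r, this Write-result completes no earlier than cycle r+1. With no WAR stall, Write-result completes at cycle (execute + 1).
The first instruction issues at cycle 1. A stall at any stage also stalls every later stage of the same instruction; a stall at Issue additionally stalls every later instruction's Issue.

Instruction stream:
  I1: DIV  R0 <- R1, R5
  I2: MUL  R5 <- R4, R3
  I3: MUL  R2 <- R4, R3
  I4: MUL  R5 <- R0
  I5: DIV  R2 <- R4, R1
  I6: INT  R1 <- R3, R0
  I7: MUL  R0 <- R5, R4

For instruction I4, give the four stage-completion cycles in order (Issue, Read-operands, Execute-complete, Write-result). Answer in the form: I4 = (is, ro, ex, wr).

c1: I1 issues→DIV
c2: I1 reads; I2 issues→MUL
c3: I2 reads
c7: I2 exec-done
c8: I2 writes R5
c9: I3 issues→MUL
c10: I1 exec-done; I3 reads
c11: I1 writes R0
c14: I3 exec-done
c15: I3 writes R2
c16: I4 issues→MUL
c17: I4 reads; I5 issues→DIV
c18: I5 reads; I6 issues→INT
c19: I6 reads
c20: I6 exec-done
c21: I4 exec-done; I6 writes R1
c22: I4 writes R5
c23: I7 issues→MUL
c24: I7 reads
c26: I5 exec-done
c27: I5 writes R2
c28: I7 exec-done
c29: I7 writes R0

I4 = (16, 17, 21, 22)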